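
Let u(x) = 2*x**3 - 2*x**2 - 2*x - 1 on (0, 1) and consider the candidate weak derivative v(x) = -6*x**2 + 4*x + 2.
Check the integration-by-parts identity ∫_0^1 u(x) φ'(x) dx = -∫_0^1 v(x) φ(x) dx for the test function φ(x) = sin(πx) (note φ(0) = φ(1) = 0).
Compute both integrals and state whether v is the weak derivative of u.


LHS = 2/π + 24/π^3, RHS = -24/π^3 - 2/π. No, v is not the weak derivative of u.

u(x) = 2*x**3 - 2*x**2 - 2*x - 1, classical derivative u'(x) = 6*x**2 - 4*x - 2.
φ(x) = sin(πx), so φ'(x) = π*cos(π*x).
Note φ(0) = φ(1) = 0, so the boundary term u·φ vanishes.
LHS = ∫_0^1 u(x) φ'(x) dx = ∫_0^1 (2*π*x^3*cos(π*x) - 2*π*x^2*cos(π*x) - 2*π*x*cos(π*x) - π*cos(π*x)) dx. Term by term:
  ∫_0^1 -π*cos(π*x) dx = 0;  ∫_0^1 -2*π*x*cos(π*x) dx = 4/π;  ∫_0^1 -2*π*x^2*cos(π*x) dx = 4/π;
  ∫_0^1 2*π*x^3*cos(π*x) dx = -6/π + 24/π^3.
Sum: 0 + 4/π + 4/π + -6/π + 24/π^3 = 2/π + 24/π^3.
So LHS = 2/π + 24/π^3.
∫_0^1 v(x) φ(x) dx = ∫_0^1 (-6*x^2*sin(π*x) + 4*x*sin(π*x) + 2*sin(π*x)) dx. Term by term:
  ∫_0^1 2*sin(π*x) dx = 4/π;  ∫_0^1 -6*x^2*sin(π*x) dx = -6/π + 24/π^3;  ∫_0^1 4*x*sin(π*x) dx = 4/π.
Sum: 4/π + -6/π + 24/π^3 + 4/π = 2/π + 24/π^3.
So RHS = -∫_0^1 v(x) φ(x) dx = -24/π^3 - 2/π.
LHS − RHS = 4/π + 48/π^3 ≠ 0, so the identity fails.
(For a valid weak derivative the identity must hold for EVERY test function, in particular this one. The failure shows v is NOT the weak derivative of u.)
Correct weak derivative would be u'(x) = 6*x**2 - 4*x - 2.


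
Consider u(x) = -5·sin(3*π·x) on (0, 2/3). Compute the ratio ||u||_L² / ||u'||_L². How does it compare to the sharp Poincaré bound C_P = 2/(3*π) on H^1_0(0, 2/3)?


||u||_L² / ||u'||_L² = 1/(3*π) < C_P = 2/(3*π).

u(x) = -5·sin(3*π·x), so u'(x) = -15*π*cos(3*π*x).
Writing u(x) = A·sin(kπx/L) with A = -5 and k = 2, use ∫_0^L sin²(kπx/L) dx = L/2 and ∫_0^L cos²(kπx/L) dx = L/2.
u² = 25·sin²(3*π·x) and (u')² = 225*π^2·cos²(3*π·x), and each of sin², cos² integrates to L/2 = 1/3 over (0, 2/3).
∫_0^2/3 u² dx = 25/3, so ||u||_L² = 5*sqrt(3)/3.
∫_0^2/3 (u')² dx = 75*π^2, so ||u'||_L² = 5*sqrt(3)*π.
Ratio ||u||_L² / ||u'||_L² = 1/(3*π).
Sharp Poincaré constant on H^1_0(0, 2/3) is C_P = L/π = 2/(3*π), achieved by sin(3*π/2·x).
This is the k = 2 harmonic; the ratio L/(kπ) is strictly less than C_P = L/π, consistent with the sharp inequality ||u||_L² ≤ C_P ||u'||_L².


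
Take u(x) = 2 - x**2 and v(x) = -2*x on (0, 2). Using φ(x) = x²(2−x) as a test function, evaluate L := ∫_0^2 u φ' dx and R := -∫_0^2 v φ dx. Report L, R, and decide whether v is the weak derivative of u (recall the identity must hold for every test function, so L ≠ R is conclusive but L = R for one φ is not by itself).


LHS = 16/5, RHS = 16/5. Yes, v = u' weakly.

u(x) = 2 - x**2, classical derivative u'(x) = -2*x.
φ(x) = x²(2−x), so φ'(x) = x*(4 - 3*x).
Note φ(0) = φ(2) = 0, so the boundary term u·φ vanishes.
LHS = ∫_0^2 u(x) φ'(x) dx = ∫_0^2 (3*x^4 - 4*x^3 - 6*x^2 + 8*x) dx. Term by term:
  ∫_0^2 3*x^4 dx = 96/5;  ∫_0^2 -4*x^3 dx = -16;  ∫_0^2 -6*x^2 dx = -16;
  ∫_0^2 8*x dx = 16.
Sum: 96/5 − 16 − 16 + 16 = 16/5.
So LHS = 16/5.
∫_0^2 v(x) φ(x) dx = ∫_0^2 (2*x^4 - 4*x^3) dx. Term by term:
  ∫_0^2 2*x^4 dx = 64/5;  ∫_0^2 -4*x^3 dx = -16.
Sum: 64/5 − 16 = -16/5.
So RHS = -∫_0^2 v(x) φ(x) dx = 16/5.
LHS = RHS, so the identity holds for this test φ.
Moreover u is smooth here and v(x) = u'(x) = -2*x pointwise, so the identity holds for every test function. Hence v is the weak derivative of u.


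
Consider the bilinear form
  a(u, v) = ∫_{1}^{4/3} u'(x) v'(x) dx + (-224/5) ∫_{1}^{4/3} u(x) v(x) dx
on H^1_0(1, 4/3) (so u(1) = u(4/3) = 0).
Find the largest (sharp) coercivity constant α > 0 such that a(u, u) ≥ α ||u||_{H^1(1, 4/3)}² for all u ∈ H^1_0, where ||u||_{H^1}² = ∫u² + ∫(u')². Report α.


α = (-224 + 45*π^2)/(5*(1 + 9*π^2))

Coercivity of a(·,·) on H^1_0(1, 4/3) means a(u, u) ≥ α ||u||_{H^1}² for every u ∈ H^1_0.
The interval has length L = 1/3, and Poincaré/coercivity depend only on L. Here a(u, u) = ∫(u')² + (-224/5)·∫u².
Here c = -224/5 < 0 with |c| < (π/L)² = 9*π^2, so coercivity still holds. The condition a(u,u) ≥ α||u||_{H^1}² reads (1−α)∫(u')² ≥ (α−c)∫u². Any admissible α is ≤ 1 (rapidly oscillating u have ∫u²/∫(u')² → 0), and α = 1 would force 0 ≥ (1−c)∫u², impossible since c < 1; so 1−α > 0. By the sharp Poincaré inequality on H^1_0 of an interval of length L, ∫(u')² ≥ (π/L)²∫u² with equality for the first sine mode sin(π(x−x₀)/L) (x₀ the left endpoint), so the inequality holds for all u iff (1−α)(π/L)² ≥ α − c, i.e. α ≤ ((π/L)² + c)/((π/L)² + 1) = (1 + c(L/π)²)/(1 + (L/π)²). (Direct route, valid since c ≤ 0: Poincaré gives c∫u² ≥ c(L/π)²∫(u')², so a(u,u) ≥ (1 + c(L/π)²)∫(u')², while ||u||_{H^1}² ≤ (1 + (L/π)²)∫(u')²; dividing yields the same α.) With (π/L)² = 9*π^2 and c = -224/5, the largest admissible constant is α = ((π/L)² + c)/((π/L)² + 1).
Simplifying, α = (-224 + 45*π^2)/(5*(1 + 9*π^2)).


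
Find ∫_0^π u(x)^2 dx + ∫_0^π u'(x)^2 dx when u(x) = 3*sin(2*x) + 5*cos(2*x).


||u||_{H^1(0,π)}^2 = 85*π

u'(x) = -10*sin(2*x) + 6*cos(2*x).
Expand u² and (u')² and integrate term by term on (0, π), using: for integers n ≥ 1, ∫_0^π sin²(nx) dx = ∫_0^π cos²(nx) dx = π/2; for n ≠ n', ∫_0^π sin(nx)sin(n'x) dx = ∫_0^π cos(nx)cos(n'x) dx = 0; and by product-to-sum, ∫_0^π sin(nx)cos(n'x) dx = ½∫_0^π [sin((n+n')x) + sin((n−n')x)] dx, which is 0 when n+n' is even and 2n/(n²−n'²) when n+n' is odd (it need not vanish on (0, π)).
  u² squared terms: (3)²·∫sin(2x)² dx = 9·π/2 = 9*π/2;  (5)²·∫cos(2x)² dx = 25·π/2 = 25*π/2.
  u² cross terms: 2·(3)·(5)·∫sin(2x)·cos(2x) dx = 30·(0) = 0.
  So ∫_0^π u² dx = 9*π/2 + 25*π/2 + 0 = 17*π.
  (u')² squared terms: (-10)²·∫sin(2x)² dx = 100·π/2 = 50*π;  (6)²·∫cos(2x)² dx = 36·π/2 = 18*π.
  (u')² cross terms: 2·(-10)·(6)·∫sin(2x)·cos(2x) dx = -120·(0) = 0.
  So ∫_0^π (u')² dx = 50*π + 18*π + 0 = 68*π.
||u||_{H^1}^2 = (17*π) + (68*π) = 85*π.


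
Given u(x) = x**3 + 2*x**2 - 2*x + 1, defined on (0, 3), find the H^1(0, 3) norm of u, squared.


||u||_{H^1}^2 = 114333/70

The H^1 norm (squared) on an interval (0, L) is
  ||u||_{H^1}^2 = ∫_0^L u(x)^2 dx + ∫_0^L u'(x)^2 dx.
Compute u'(x) = 3*x**2 + 4*x - 2.
Then u(x)^2 = x**6 + 4*x**5 - 6*x**3 + 8*x**2 - 4*x + 1 and u'(x)^2 = 9*x**4 + 24*x**3 + 4*x**2 - 16*x + 4.
Integrate each monomial from 0 to 3 using ∫_0^3 c·x^n dx = c·3^(n+1)/(n+1):
  ∫_0^3 u(x)^2 dx = ∫_0^3 (x^6 + 4*x^5 - 6*x^3 + 8*x^2 - 4*x + 1) dx. Term by term:
    ∫_0^3 x^6 dx = 2187/7;  ∫_0^3 4*x^5 dx = 486;  ∫_0^3 -6*x^3 dx = -243/2;
    ∫_0^3 8*x^2 dx = 72;  ∫_0^3 -4*x dx = -18;  ∫_0^3 1 dx = 3.
  Sum: 2187/7 + 486 − 243/2 + 72 − 18 + 3 = 10275/14.
  ∫_0^3 u'(x)^2 dx = ∫_0^3 (9*x^4 + 24*x^3 + 4*x^2 - 16*x + 4) dx. Term by term:
    ∫_0^3 9*x^4 dx = 2187/5;  ∫_0^3 24*x^3 dx = 486;  ∫_0^3 4*x^2 dx = 36;
    ∫_0^3 -16*x dx = -72;  ∫_0^3 4 dx = 12.
  Sum: 2187/5 + 486 + 36 − 72 + 12 = 4497/5.
Adding: ||u||_{H^1}^2 = 10275/14 + 4497/5 = 114333/70.


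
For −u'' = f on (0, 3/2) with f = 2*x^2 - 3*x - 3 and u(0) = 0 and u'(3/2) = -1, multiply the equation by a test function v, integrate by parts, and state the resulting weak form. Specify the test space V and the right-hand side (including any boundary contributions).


V = {v ∈ H^1(0, 3/2) : v(0) = 0} (test functions vanish at x = 0 where u is specified); weak form: ∫_0^3/2 u'v' dx = ∫_0^3/2 (2*x^2 - 3*x - 3) v dx − v(3/2) for all v ∈ V.

Multiply both sides by a test function v and integrate from 0 to 3/2:
  ∫_0^3/2 −u''(x) v(x) dx = ∫_0^3/2 f(x) v(x) dx.
Integrate the LHS by parts once:
  ∫_0^3/2 −u'' v dx = −[u'(x) v(x)]_0^3/2 + ∫_0^3/2 u'(x) v'(x) dx.
Thus ∫_0^3/2 u'(x) v'(x) dx = ∫_0^3/2 f(x) v(x) dx + [u'(x) v(x)]_0^3/2.
Choose V so that boundary terms are either known or forced to vanish.
Mixed BC: u(0) = 0 (Dirichlet) and u'(3/2) = -1 (Neumann). Define V = {v ∈ H^1(0, 3/2) : v(0) = 0}. Then [u' v]_0^3/2 = u'(3/2)·v(3/2) − u'(0)·0 = − v(3/2).
Weak formulation: find u (satisfying any essential BC) such that ∫_0^3/2 u'(x) v'(x) dx = ∫_0^3/2 f v dx − v(3/2) for all v ∈ V (Dirichlet at 0 absorbed into V; Neumann datum at x = 3/2 contributes the boundary term).
Substituting f(x) = 2*x^2 - 3*x - 3, the right-hand side is ∫_0^3/2 (2*x^2 - 3*x - 3) v dx − v(3/2).


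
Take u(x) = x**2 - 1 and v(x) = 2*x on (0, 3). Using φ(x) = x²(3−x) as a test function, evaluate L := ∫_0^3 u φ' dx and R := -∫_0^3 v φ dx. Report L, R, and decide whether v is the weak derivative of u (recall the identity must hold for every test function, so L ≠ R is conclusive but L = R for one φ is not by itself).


LHS = -243/10, RHS = -243/10. Yes, v = u' weakly.

u(x) = x**2 - 1, classical derivative u'(x) = 2*x.
φ(x) = x²(3−x), so φ'(x) = 3*x*(2 - x).
Note φ(0) = φ(3) = 0, so the boundary term u·φ vanishes.
LHS = ∫_0^3 u(x) φ'(x) dx = ∫_0^3 (-3*x^4 + 6*x^3 + 3*x^2 - 6*x) dx. Term by term:
  ∫_0^3 -3*x^4 dx = -729/5;  ∫_0^3 6*x^3 dx = 243/2;  ∫_0^3 3*x^2 dx = 27;
  ∫_0^3 -6*x dx = -27.
Sum: -729/5 + 243/2 + 27 − 27 = -243/10.
So LHS = -243/10.
∫_0^3 v(x) φ(x) dx = ∫_0^3 (-2*x^4 + 6*x^3) dx. Term by term:
  ∫_0^3 -2*x^4 dx = -486/5;  ∫_0^3 6*x^3 dx = 243/2.
Sum: -486/5 + 243/2 = 243/10.
So RHS = -∫_0^3 v(x) φ(x) dx = -243/10.
LHS = RHS, so the identity holds for this test φ.
Moreover u is smooth here and v(x) = u'(x) = 2*x pointwise, so the identity holds for every test function. Hence v is the weak derivative of u.


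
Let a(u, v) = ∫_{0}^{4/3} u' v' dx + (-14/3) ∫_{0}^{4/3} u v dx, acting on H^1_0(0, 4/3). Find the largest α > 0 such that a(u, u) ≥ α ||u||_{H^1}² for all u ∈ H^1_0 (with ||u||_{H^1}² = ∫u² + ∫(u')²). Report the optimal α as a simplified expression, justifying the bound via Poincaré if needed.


α = (-224 + 27*π^2)/(3*(16 + 9*π^2))

Coercivity of a(·,·) on H^1_0(0, 4/3) means a(u, u) ≥ α ||u||_{H^1}² for every u ∈ H^1_0.
The interval has length L = 4/3, and Poincaré/coercivity depend only on L. Here a(u, u) = ∫(u')² + (-14/3)·∫u².
Here c = -14/3 < 0 with |c| < (π/L)² = 9*π^2/16, so coercivity still holds. The condition a(u,u) ≥ α||u||_{H^1}² reads (1−α)∫(u')² ≥ (α−c)∫u². Any admissible α is ≤ 1 (rapidly oscillating u have ∫u²/∫(u')² → 0), and α = 1 would force 0 ≥ (1−c)∫u², impossible since c < 1; so 1−α > 0. By the sharp Poincaré inequality on H^1_0 of an interval of length L, ∫(u')² ≥ (π/L)²∫u² with equality for the first sine mode sin(π(x−x₀)/L) (x₀ the left endpoint), so the inequality holds for all u iff (1−α)(π/L)² ≥ α − c, i.e. α ≤ ((π/L)² + c)/((π/L)² + 1) = (1 + c(L/π)²)/(1 + (L/π)²). (Direct route, valid since c ≤ 0: Poincaré gives c∫u² ≥ c(L/π)²∫(u')², so a(u,u) ≥ (1 + c(L/π)²)∫(u')², while ||u||_{H^1}² ≤ (1 + (L/π)²)∫(u')²; dividing yields the same α.) With (π/L)² = 9*π^2/16 and c = -14/3, the largest admissible constant is α = ((π/L)² + c)/((π/L)² + 1).
Simplifying, α = (-224 + 27*π^2)/(3*(16 + 9*π^2)).


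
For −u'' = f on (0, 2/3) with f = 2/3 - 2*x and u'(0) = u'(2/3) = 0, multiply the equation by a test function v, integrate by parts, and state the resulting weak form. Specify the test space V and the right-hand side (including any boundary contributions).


V = H^1(0, 2/3) (no boundary constraint on v; u is determined up to an additive constant); weak form: ∫_0^2/3 u'v' dx = ∫_0^2/3 (2/3 - 2*x) v dx for all v ∈ V.

Multiply both sides by a test function v and integrate from 0 to 2/3:
  ∫_0^2/3 −u''(x) v(x) dx = ∫_0^2/3 f(x) v(x) dx.
Integrate the LHS by parts once:
  ∫_0^2/3 −u'' v dx = −[u'(x) v(x)]_0^2/3 + ∫_0^2/3 u'(x) v'(x) dx.
Thus ∫_0^2/3 u'(x) v'(x) dx = ∫_0^2/3 f(x) v(x) dx + [u'(x) v(x)]_0^2/3.
Choose V so that boundary terms are either known or forced to vanish.
u has homogeneous Neumann: u'(0) = u'(2/3) = 0. So [u' v]_0^2/3 = 0·v(2/3) − 0·v(0) = 0 for any v; take V = H^1(0, 2/3).
Weak formulation: find u (satisfying any essential BC) such that ∫_0^2/3 u'(x) v'(x) dx = ∫_0^2/3 f v dx for all v ∈ V (homogeneous Neumann, so boundary terms vanish).
Substituting f(x) = 2/3 - 2*x, the right-hand side is ∫_0^2/3 (2/3 - 2*x) v dx.
Compatibility check (pure Neumann): taking v ≡ 1 ∈ V gives 0 = ∫_0^2/3 f dx + (0) − (0), i.e. ∫_0^2/3 f dx must equal u'(0) − u'(2/3) = 0. Indeed ∫_0^2/3 (2/3 - 2*x) dx = 0, so the data are compatible. The solution is then unique only up to an additive constant (fix it e.g. by requiring ∫_0^2/3 u dx = 0).


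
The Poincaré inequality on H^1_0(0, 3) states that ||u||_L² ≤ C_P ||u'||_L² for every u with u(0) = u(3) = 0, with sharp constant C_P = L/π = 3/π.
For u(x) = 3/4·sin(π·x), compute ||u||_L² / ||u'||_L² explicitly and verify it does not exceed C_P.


||u||_L² / ||u'||_L² = 1/π < C_P = 3/π.

u(x) = 3/4·sin(π·x), so u'(x) = 3*π*cos(π*x)/4.
Writing u(x) = A·sin(kπx/L) with A = 3/4 and k = 3, use ∫_0^L sin²(kπx/L) dx = L/2 and ∫_0^L cos²(kπx/L) dx = L/2.
u² = 9/16·sin²(π·x) and (u')² = 9*π^2/16·cos²(π·x), and each of sin², cos² integrates to L/2 = 3/2 over (0, 3).
∫_0^3 u² dx = 27/32, so ||u||_L² = 3*sqrt(6)/8.
∫_0^3 (u')² dx = 27*π^2/32, so ||u'||_L² = 3*sqrt(6)*π/8.
Ratio ||u||_L² / ||u'||_L² = 1/π.
Sharp Poincaré constant on H^1_0(0, 3) is C_P = L/π = 3/π, achieved by sin(π/3·x).
This is the k = 3 harmonic; the ratio L/(kπ) is strictly less than C_P = L/π, consistent with the sharp inequality ||u||_L² ≤ C_P ||u'||_L².


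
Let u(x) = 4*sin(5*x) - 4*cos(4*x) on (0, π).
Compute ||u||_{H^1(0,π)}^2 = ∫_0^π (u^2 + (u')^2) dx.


||u||_{H^1(0,π)}^2 = -5440/9 + 344*π

u'(x) = 16*sin(4*x) + 20*cos(5*x).
Expand u² and (u')² and integrate term by term on (0, π), using: for integers n ≥ 1, ∫_0^π sin²(nx) dx = ∫_0^π cos²(nx) dx = π/2; for n ≠ n', ∫_0^π sin(nx)sin(n'x) dx = ∫_0^π cos(nx)cos(n'x) dx = 0; and by product-to-sum, ∫_0^π sin(nx)cos(n'x) dx = ½∫_0^π [sin((n+n')x) + sin((n−n')x)] dx, which is 0 when n+n' is even and 2n/(n²−n'²) when n+n' is odd (it need not vanish on (0, π)).
  u² squared terms: (-4)²·∫cos(4x)² dx = 16·π/2 = 8*π;  (4)²·∫sin(5x)² dx = 16·π/2 = 8*π.
  u² cross terms: 2·(-4)·(4)·∫cos(4x)·sin(5x) dx = -32·(10/9) = -320/9.
  So ∫_0^π u² dx = 8*π + 8*π − 320/9 = -320/9 + 16*π.
  (u')² squared terms: (16)²·∫sin(4x)² dx = 256·π/2 = 128*π;  (20)²·∫cos(5x)² dx = 400·π/2 = 200*π.
  (u')² cross terms: 2·(16)·(20)·∫sin(4x)·cos(5x) dx = 640·(-8/9) = -5120/9.
  So ∫_0^π (u')² dx = 128*π + 200*π − 5120/9 = -5120/9 + 328*π.
||u||_{H^1}^2 = (-320/9 + 16*π) + (-5120/9 + 328*π) = -5440/9 + 344*π.


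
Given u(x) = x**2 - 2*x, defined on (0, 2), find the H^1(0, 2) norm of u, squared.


||u||_{H^1}^2 = 56/15

The H^1 norm (squared) on an interval (0, L) is
  ||u||_{H^1}^2 = ∫_0^L u(x)^2 dx + ∫_0^L u'(x)^2 dx.
Compute u'(x) = 2*x - 2.
Then u(x)^2 = x**4 - 4*x**3 + 4*x**2 and u'(x)^2 = 4*x**2 - 8*x + 4.
Integrate each monomial from 0 to 2 using ∫_0^2 c·x^n dx = c·2^(n+1)/(n+1):
  ∫_0^2 u(x)^2 dx = ∫_0^2 (x^4 - 4*x^3 + 4*x^2) dx. Term by term:
    ∫_0^2 x^4 dx = 32/5;  ∫_0^2 -4*x^3 dx = -16;  ∫_0^2 4*x^2 dx = 32/3.
  Sum: 32/5 − 16 + 32/3 = 16/15.
  ∫_0^2 u'(x)^2 dx = ∫_0^2 (4*x^2 - 8*x + 4) dx. Term by term:
    ∫_0^2 4*x^2 dx = 32/3;  ∫_0^2 -8*x dx = -16;  ∫_0^2 4 dx = 8.
  Sum: 32/3 − 16 + 8 = 8/3.
Adding: ||u||_{H^1}^2 = 16/15 + 8/3 = 56/15.


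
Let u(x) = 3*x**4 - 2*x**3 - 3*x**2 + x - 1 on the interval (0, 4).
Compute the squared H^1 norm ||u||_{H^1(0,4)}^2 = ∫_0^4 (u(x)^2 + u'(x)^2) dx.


||u||_{H^1}^2 = 38466584/105

The H^1 norm (squared) on an interval (0, L) is
  ||u||_{H^1}^2 = ∫_0^L u(x)^2 dx + ∫_0^L u'(x)^2 dx.
Compute u'(x) = 12*x**3 - 6*x**2 - 6*x + 1.
Then u(x)^2 = 9*x**8 - 12*x**7 - 14*x**6 + 18*x**5 - x**4 - 2*x**3 + 7*x**2 - 2*x + 1 and u'(x)^2 = 144*x**6 - 144*x**5 - 108*x**4 + 96*x**3 + 24*x**2 - 12*x + 1.
Integrate each monomial from 0 to 4 using ∫_0^4 c·x^n dx = c·4^(n+1)/(n+1):
  ∫_0^4 u(x)^2 dx = ∫_0^4 (9*x^8 - 12*x^7 - 14*x^6 + 18*x^5 - x^4 - 2*x^3 + 7*x^2 - 2*x + 1) dx. Term by term:
    ∫_0^4 9*x^8 dx = 262144;  ∫_0^4 -12*x^7 dx = -98304;  ∫_0^4 -14*x^6 dx = -32768;
    ∫_0^4 18*x^5 dx = 12288;  ∫_0^4 -x^4 dx = -1024/5;  ∫_0^4 -2*x^3 dx = -128;
    ∫_0^4 7*x^2 dx = 448/3;  ∫_0^4 -2*x dx = -16;  ∫_0^4 1 dx = 4.
  Sum: 262144 − 98304 − 32768 + 12288 − 1024/5 − 128 + 448/3 − 16 + 4 = 2147468/15.
  ∫_0^4 u'(x)^2 dx = ∫_0^4 (144*x^6 - 144*x^5 - 108*x^4 + 96*x^3 + 24*x^2 - 12*x + 1) dx. Term by term:
    ∫_0^4 144*x^6 dx = 2359296/7;  ∫_0^4 -144*x^5 dx = -98304;  ∫_0^4 -108*x^4 dx = -110592/5;
    ∫_0^4 96*x^3 dx = 6144;  ∫_0^4 24*x^2 dx = 512;  ∫_0^4 -12*x dx = -96;
    ∫_0^4 1 dx = 4.
  Sum: 2359296/7 − 98304 − 110592/5 + 6144 + 512 − 96 + 4 = 7811436/35.
Adding: ||u||_{H^1}^2 = 2147468/15 + 7811436/35 = 38466584/105.


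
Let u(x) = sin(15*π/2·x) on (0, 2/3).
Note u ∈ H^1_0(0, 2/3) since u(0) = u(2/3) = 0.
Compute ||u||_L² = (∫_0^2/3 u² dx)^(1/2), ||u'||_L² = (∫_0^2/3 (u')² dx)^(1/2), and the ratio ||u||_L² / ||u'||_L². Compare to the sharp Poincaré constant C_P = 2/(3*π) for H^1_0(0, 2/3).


||u||_L² / ||u'||_L² = 2/(15*π) < C_P = 2/(3*π).

u(x) = sin(15*π/2·x), so u'(x) = 15*π*cos(15*π*x/2)/2.
Writing u(x) = A·sin(kπx/L) with A = 1 and k = 5, use ∫_0^L sin²(kπx/L) dx = L/2 and ∫_0^L cos²(kπx/L) dx = L/2.
u² = 1·sin²(15*π/2·x) and (u')² = 225*π^2/4·cos²(15*π/2·x), and each of sin², cos² integrates to L/2 = 1/3 over (0, 2/3).
∫_0^2/3 u² dx = 1/3, so ||u||_L² = sqrt(3)/3.
∫_0^2/3 (u')² dx = 75*π^2/4, so ||u'||_L² = 5*sqrt(3)*π/2.
Ratio ||u||_L² / ||u'||_L² = 2/(15*π).
Sharp Poincaré constant on H^1_0(0, 2/3) is C_P = L/π = 2/(3*π), achieved by sin(3*π/2·x).
This is the k = 5 harmonic; the ratio L/(kπ) is strictly less than C_P = L/π, consistent with the sharp inequality ||u||_L² ≤ C_P ||u'||_L².


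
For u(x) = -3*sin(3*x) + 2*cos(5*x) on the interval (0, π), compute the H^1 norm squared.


||u||_{H^1(0,π)}^2 = 97*π

u'(x) = -10*sin(5*x) - 9*cos(3*x).
Expand u² and (u')² and integrate term by term on (0, π), using: for integers n ≥ 1, ∫_0^π sin²(nx) dx = ∫_0^π cos²(nx) dx = π/2; for n ≠ n', ∫_0^π sin(nx)sin(n'x) dx = ∫_0^π cos(nx)cos(n'x) dx = 0; and by product-to-sum, ∫_0^π sin(nx)cos(n'x) dx = ½∫_0^π [sin((n+n')x) + sin((n−n')x)] dx, which is 0 when n+n' is even and 2n/(n²−n'²) when n+n' is odd (it need not vanish on (0, π)).
  u² squared terms: (-3)²·∫sin(3x)² dx = 9·π/2 = 9*π/2;  (2)²·∫cos(5x)² dx = 4·π/2 = 2*π.
  u² cross terms: 2·(-3)·(2)·∫sin(3x)·cos(5x) dx = -12·(0) = 0.
  So ∫_0^π u² dx = 9*π/2 + 2*π + 0 = 13*π/2.
  (u')² squared terms: (-10)²·∫sin(5x)² dx = 100·π/2 = 50*π;  (-9)²·∫cos(3x)² dx = 81·π/2 = 81*π/2.
  (u')² cross terms: 2·(-10)·(-9)·∫sin(5x)·cos(3x) dx = 180·(0) = 0.
  So ∫_0^π (u')² dx = 50*π + 81*π/2 + 0 = 181*π/2.
||u||_{H^1}^2 = (13*π/2) + (181*π/2) = 97*π.


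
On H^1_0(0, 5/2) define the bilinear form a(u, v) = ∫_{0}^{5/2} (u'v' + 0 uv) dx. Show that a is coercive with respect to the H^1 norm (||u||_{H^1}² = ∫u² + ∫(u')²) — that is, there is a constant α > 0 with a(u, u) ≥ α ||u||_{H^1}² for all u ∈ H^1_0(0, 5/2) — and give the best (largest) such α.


α = 4*π^2/(25 + 4*π^2)

Coercivity of a(·,·) on H^1_0(0, 5/2) means a(u, u) ≥ α ||u||_{H^1}² for every u ∈ H^1_0.
The interval has length L = 5/2, and Poincaré/coercivity depend only on L. Here a(u, u) = ∫(u')² + (0)·∫u².
Here c = 0, so a(u,u) = ∫(u')² alone. The condition a(u,u) ≥ α||u||_{H^1}² reads (1−α)∫(u')² ≥ (α−c)∫u². Any admissible α is ≤ 1 (rapidly oscillating u have ∫u²/∫(u')² → 0), and α = 1 would force 0 ≥ (1−c)∫u², impossible since c < 1; so 1−α > 0. By the sharp Poincaré inequality on H^1_0 of an interval of length L, ∫(u')² ≥ (π/L)²∫u² with equality for the first sine mode sin(π(x−x₀)/L) (x₀ the left endpoint), so the inequality holds for all u iff (1−α)(π/L)² ≥ α − c, i.e. α ≤ ((π/L)² + c)/((π/L)² + 1) = (1 + c(L/π)²)/(1 + (L/π)²). (Direct route, valid since c ≤ 0: Poincaré gives c∫u² ≥ c(L/π)²∫(u')², so a(u,u) ≥ (1 + c(L/π)²)∫(u')², while ||u||_{H^1}² ≤ (1 + (L/π)²)∫(u')²; dividing yields the same α.) With (π/L)² = 4*π^2/25 and c = 0, the largest admissible constant is α = ((π/L)² + c)/((π/L)² + 1).
Simplifying, α = 4*π^2/(25 + 4*π^2).


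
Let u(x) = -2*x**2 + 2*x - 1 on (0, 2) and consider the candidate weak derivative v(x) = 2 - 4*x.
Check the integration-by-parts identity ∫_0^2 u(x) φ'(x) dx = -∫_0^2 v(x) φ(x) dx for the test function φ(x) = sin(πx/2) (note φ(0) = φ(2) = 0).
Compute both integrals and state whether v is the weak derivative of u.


LHS = 8/π, RHS = 8/π. Yes, v = u' weakly.

u(x) = -2*x**2 + 2*x - 1, classical derivative u'(x) = 2 - 4*x.
φ(x) = sin(πx/2), so φ'(x) = π*cos(π*x/2)/2.
Note φ(0) = φ(2) = 0, so the boundary term u·φ vanishes.
LHS = ∫_0^2 u(x) φ'(x) dx = ∫_0^2 (-π*x^2*cos(π*x/2) + π*x*cos(π*x/2) - π*cos(π*x/2)/2) dx. Term by term:
  ∫_0^2 -π*cos(π*x/2)/2 dx = 0;  ∫_0^2 π*x*cos(π*x/2) dx = -8/π;  ∫_0^2 -π*x^2*cos(π*x/2) dx = 16/π.
Sum: 0 − 8/π + 16/π = 8/π.
So LHS = 8/π.
∫_0^2 v(x) φ(x) dx = ∫_0^2 (-4*x*sin(π*x/2) + 2*sin(π*x/2)) dx. Term by term:
  ∫_0^2 2*sin(π*x/2) dx = 8/π;  ∫_0^2 -4*x*sin(π*x/2) dx = -16/π.
Sum: 8/π − 16/π = -8/π.
So RHS = -∫_0^2 v(x) φ(x) dx = 8/π.
LHS = RHS, so the identity holds for this test φ.
Moreover u is smooth here and v(x) = u'(x) = 2 - 4*x pointwise, so the identity holds for every test function. Hence v is the weak derivative of u.


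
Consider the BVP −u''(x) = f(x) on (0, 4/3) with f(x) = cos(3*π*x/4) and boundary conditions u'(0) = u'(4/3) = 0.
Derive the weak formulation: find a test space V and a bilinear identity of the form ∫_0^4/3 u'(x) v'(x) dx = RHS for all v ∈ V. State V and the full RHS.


V = H^1(0, 4/3) (no boundary constraint on v; u is determined up to an additive constant); weak form: ∫_0^4/3 u'v' dx = ∫_0^4/3 (cos(3*π*x/4)) v dx for all v ∈ V.

Multiply both sides by a test function v and integrate from 0 to 4/3:
  ∫_0^4/3 −u''(x) v(x) dx = ∫_0^4/3 f(x) v(x) dx.
Integrate the LHS by parts once:
  ∫_0^4/3 −u'' v dx = −[u'(x) v(x)]_0^4/3 + ∫_0^4/3 u'(x) v'(x) dx.
Thus ∫_0^4/3 u'(x) v'(x) dx = ∫_0^4/3 f(x) v(x) dx + [u'(x) v(x)]_0^4/3.
Choose V so that boundary terms are either known or forced to vanish.
u has homogeneous Neumann: u'(0) = u'(4/3) = 0. So [u' v]_0^4/3 = 0·v(4/3) − 0·v(0) = 0 for any v; take V = H^1(0, 4/3).
Weak formulation: find u (satisfying any essential BC) such that ∫_0^4/3 u'(x) v'(x) dx = ∫_0^4/3 f v dx for all v ∈ V (homogeneous Neumann, so boundary terms vanish).
Substituting f(x) = cos(3*π*x/4), the right-hand side is ∫_0^4/3 (cos(3*π*x/4)) v dx.
Compatibility check (pure Neumann): taking v ≡ 1 ∈ V gives 0 = ∫_0^4/3 f dx + (0) − (0), i.e. ∫_0^4/3 f dx must equal u'(0) − u'(4/3) = 0. Indeed ∫_0^4/3 (cos(3*π*x/4)) dx = 0, so the data are compatible. The solution is then unique only up to an additive constant (fix it e.g. by requiring ∫_0^4/3 u dx = 0).


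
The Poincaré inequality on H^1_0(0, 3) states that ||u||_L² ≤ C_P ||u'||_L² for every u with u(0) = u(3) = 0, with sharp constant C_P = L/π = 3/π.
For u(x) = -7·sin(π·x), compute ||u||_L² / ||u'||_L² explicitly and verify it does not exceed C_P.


||u||_L² / ||u'||_L² = 1/π < C_P = 3/π.

u(x) = -7·sin(π·x), so u'(x) = -7*π*cos(π*x).
Writing u(x) = A·sin(kπx/L) with A = -7 and k = 3, use ∫_0^L sin²(kπx/L) dx = L/2 and ∫_0^L cos²(kπx/L) dx = L/2.
u² = 49·sin²(π·x) and (u')² = 49*π^2·cos²(π·x), and each of sin², cos² integrates to L/2 = 3/2 over (0, 3).
∫_0^3 u² dx = 147/2, so ||u||_L² = 7*sqrt(6)/2.
∫_0^3 (u')² dx = 147*π^2/2, so ||u'||_L² = 7*sqrt(6)*π/2.
Ratio ||u||_L² / ||u'||_L² = 1/π.
Sharp Poincaré constant on H^1_0(0, 3) is C_P = L/π = 3/π, achieved by sin(π/3·x).
This is the k = 3 harmonic; the ratio L/(kπ) is strictly less than C_P = L/π, consistent with the sharp inequality ||u||_L² ≤ C_P ||u'||_L².


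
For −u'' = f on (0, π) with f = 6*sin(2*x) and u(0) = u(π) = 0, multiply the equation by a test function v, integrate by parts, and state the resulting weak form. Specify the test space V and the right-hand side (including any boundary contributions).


V = H^1_0(0, π) (so v(0) = v(π) = 0); weak form: ∫_0^π u'v' dx = ∫_0^π (6*sin(2*x)) v dx for all v ∈ V.

Multiply both sides by a test function v and integrate from 0 to π:
  ∫_0^π −u''(x) v(x) dx = ∫_0^π f(x) v(x) dx.
Integrate the LHS by parts once:
  ∫_0^π −u'' v dx = −[u'(x) v(x)]_0^π + ∫_0^π u'(x) v'(x) dx.
Thus ∫_0^π u'(x) v'(x) dx = ∫_0^π f(x) v(x) dx + [u'(x) v(x)]_0^π.
Choose V so that boundary terms are either known or forced to vanish.
u is Dirichlet: u(0) = u(π) = 0. Let V = H^1_0(0, π); then v(0) = v(π) = 0, and [u' v]_0^π = 0.
Weak formulation: find u (satisfying any essential BC) such that ∫_0^π u'(x) v'(x) dx = ∫_0^π f v dx for all v ∈ V.
Substituting f(x) = 6*sin(2*x), the right-hand side is ∫_0^π (6*sin(2*x)) v dx.


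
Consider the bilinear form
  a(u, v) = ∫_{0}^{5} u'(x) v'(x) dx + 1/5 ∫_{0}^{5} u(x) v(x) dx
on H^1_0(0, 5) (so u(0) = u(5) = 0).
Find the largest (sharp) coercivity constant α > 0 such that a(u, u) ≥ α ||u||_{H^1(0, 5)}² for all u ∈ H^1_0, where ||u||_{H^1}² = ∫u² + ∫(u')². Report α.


α = (5 + π^2)/(π^2 + 25)

Coercivity of a(·,·) on H^1_0(0, 5) means a(u, u) ≥ α ||u||_{H^1}² for every u ∈ H^1_0.
The interval has length L = 5, and Poincaré/coercivity depend only on L. Here a(u, u) = ∫(u')² + (1/5)·∫u².
Here 0 < c = 1/5 < 1. The condition a(u,u) ≥ α||u||_{H^1}² reads (1−α)∫(u')² ≥ (α−c)∫u². Any admissible α is ≤ 1 (rapidly oscillating u have ∫u²/∫(u')² → 0), and α = 1 would force 0 ≥ (1−c)∫u², impossible since c < 1; so 1−α > 0. By the sharp Poincaré inequality on H^1_0 of an interval of length L, ∫(u')² ≥ (π/L)²∫u² with equality for the first sine mode sin(π(x−x₀)/L) (x₀ the left endpoint), so the inequality holds for all u iff (1−α)(π/L)² ≥ α − c, i.e. α ≤ ((π/L)² + c)/((π/L)² + 1) = (1 + c(L/π)²)/(1 + (L/π)²). With (π/L)² = π^2/25 and c = 1/5, the largest admissible constant is α = ((π/L)² + c)/((π/L)² + 1).
Simplifying, α = (5 + π^2)/(π^2 + 25).


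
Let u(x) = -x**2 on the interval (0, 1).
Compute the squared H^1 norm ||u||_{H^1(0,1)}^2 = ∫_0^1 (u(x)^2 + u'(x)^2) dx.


||u||_{H^1}^2 = 23/15

The H^1 norm (squared) on an interval (0, L) is
  ||u||_{H^1}^2 = ∫_0^L u(x)^2 dx + ∫_0^L u'(x)^2 dx.
Compute u'(x) = -2*x.
Then u(x)^2 = x**4 and u'(x)^2 = 4*x**2.
Integrate each monomial from 0 to 1 using ∫_0^1 c·x^n dx = c·1^(n+1)/(n+1):
  ∫_0^1 u(x)^2 dx = ∫_0^1 (x^4) dx. Term by term:
    ∫_0^1 x^4 dx = 1/5.
  ∫_0^1 u'(x)^2 dx = ∫_0^1 (4*x^2) dx. Term by term:
    ∫_0^1 4*x^2 dx = 4/3.
Adding: ||u||_{H^1}^2 = 1/5 + 4/3 = 23/15.


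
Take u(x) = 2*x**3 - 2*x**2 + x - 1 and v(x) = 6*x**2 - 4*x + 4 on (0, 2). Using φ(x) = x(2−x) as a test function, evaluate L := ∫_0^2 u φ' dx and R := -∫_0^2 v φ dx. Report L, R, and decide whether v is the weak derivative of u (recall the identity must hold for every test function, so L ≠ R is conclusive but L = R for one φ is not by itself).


LHS = -28/5, RHS = -48/5. No, v is not the weak derivative of u.

u(x) = 2*x**3 - 2*x**2 + x - 1, classical derivative u'(x) = 6*x**2 - 4*x + 1.
φ(x) = x(2−x), so φ'(x) = 2 - 2*x.
Note φ(0) = φ(2) = 0, so the boundary term u·φ vanishes.
LHS = ∫_0^2 u(x) φ'(x) dx = ∫_0^2 (-4*x^4 + 8*x^3 - 6*x^2 + 4*x - 2) dx. Term by term:
  ∫_0^2 -4*x^4 dx = -128/5;  ∫_0^2 8*x^3 dx = 32;  ∫_0^2 -6*x^2 dx = -16;
  ∫_0^2 4*x dx = 8;  ∫_0^2 -2 dx = -4.
Sum: -128/5 + 32 − 16 + 8 − 4 = -28/5.
So LHS = -28/5.
∫_0^2 v(x) φ(x) dx = ∫_0^2 (-6*x^4 + 16*x^3 - 12*x^2 + 8*x) dx. Term by term:
  ∫_0^2 -6*x^4 dx = -192/5;  ∫_0^2 16*x^3 dx = 64;  ∫_0^2 -12*x^2 dx = -32;
  ∫_0^2 8*x dx = 16.
Sum: -192/5 + 64 − 32 + 16 = 48/5.
So RHS = -∫_0^2 v(x) φ(x) dx = -48/5.
LHS − RHS = 4 ≠ 0, so the identity fails.
(For a valid weak derivative the identity must hold for EVERY test function, in particular this one. The failure shows v is NOT the weak derivative of u.)
Correct weak derivative would be u'(x) = 6*x**2 - 4*x + 1.


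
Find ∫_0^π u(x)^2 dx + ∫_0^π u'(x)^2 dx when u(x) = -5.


||u||_{H^1(0,π)}^2 = 25*π

u'(x) = 0.
Expand u² and (u')² and integrate term by term on (0, π), using: for integers n ≥ 1, ∫_0^π sin²(nx) dx = ∫_0^π cos²(nx) dx = π/2; for n ≠ n', ∫_0^π sin(nx)sin(n'x) dx = ∫_0^π cos(nx)cos(n'x) dx = 0; and by product-to-sum, ∫_0^π sin(nx)cos(n'x) dx = ½∫_0^π [sin((n+n')x) + sin((n−n')x)] dx, which is 0 when n+n' is even and 2n/(n²−n'²) when n+n' is odd (it need not vanish on (0, π)). For the constant mode: ∫_0^π 1 dx = π, ∫_0^π cos(nx) dx = 0, ∫_0^π sin(nx) dx = (1−(−1)^n)/n.
  u² squared terms: (-5)²·∫1 dx = 25·π = 25*π.
  So ∫_0^π u² dx = 25*π.
  u' ≡ 0, so ∫_0^π (u')² dx = 0.
||u||_{H^1}^2 = (25*π) + (0) = 25*π.


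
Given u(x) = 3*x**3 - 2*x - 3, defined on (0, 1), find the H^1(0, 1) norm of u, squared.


||u||_{H^1}^2 = 3973/210

The H^1 norm (squared) on an interval (0, L) is
  ||u||_{H^1}^2 = ∫_0^L u(x)^2 dx + ∫_0^L u'(x)^2 dx.
Compute u'(x) = 9*x**2 - 2.
Then u(x)^2 = 9*x**6 - 12*x**4 - 18*x**3 + 4*x**2 + 12*x + 9 and u'(x)^2 = 81*x**4 - 36*x**2 + 4.
Integrate each monomial from 0 to 1 using ∫_0^1 c·x^n dx = c·1^(n+1)/(n+1):
  ∫_0^1 u(x)^2 dx = ∫_0^1 (9*x^6 - 12*x^4 - 18*x^3 + 4*x^2 + 12*x + 9) dx. Term by term:
    ∫_0^1 9*x^6 dx = 9/7;  ∫_0^1 -12*x^4 dx = -12/5;  ∫_0^1 -18*x^3 dx = -9/2;
    ∫_0^1 4*x^2 dx = 4/3;  ∫_0^1 12*x dx = 6;  ∫_0^1 9 dx = 9.
  Sum: 9/7 − 12/5 − 9/2 + 4/3 + 6 + 9 = 2251/210.
  ∫_0^1 u'(x)^2 dx = ∫_0^1 (81*x^4 - 36*x^2 + 4) dx. Term by term:
    ∫_0^1 81*x^4 dx = 81/5;  ∫_0^1 -36*x^2 dx = -12;  ∫_0^1 4 dx = 4.
  Sum: 81/5 − 12 + 4 = 41/5.
Adding: ||u||_{H^1}^2 = 2251/210 + 41/5 = 3973/210.


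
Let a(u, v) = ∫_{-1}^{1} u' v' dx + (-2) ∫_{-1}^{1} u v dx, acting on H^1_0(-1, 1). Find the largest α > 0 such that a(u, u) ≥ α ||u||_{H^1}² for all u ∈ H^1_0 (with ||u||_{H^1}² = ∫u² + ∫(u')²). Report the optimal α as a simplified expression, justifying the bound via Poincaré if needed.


α = (-8 + π^2)/(4 + π^2)

Coercivity of a(·,·) on H^1_0(-1, 1) means a(u, u) ≥ α ||u||_{H^1}² for every u ∈ H^1_0.
The interval has length L = 2, and Poincaré/coercivity depend only on L. Here a(u, u) = ∫(u')² + (-2)·∫u².
Here c = -2 < 0 with |c| < (π/L)² = π^2/4, so coercivity still holds. The condition a(u,u) ≥ α||u||_{H^1}² reads (1−α)∫(u')² ≥ (α−c)∫u². Any admissible α is ≤ 1 (rapidly oscillating u have ∫u²/∫(u')² → 0), and α = 1 would force 0 ≥ (1−c)∫u², impossible since c < 1; so 1−α > 0. By the sharp Poincaré inequality on H^1_0 of an interval of length L, ∫(u')² ≥ (π/L)²∫u² with equality for the first sine mode sin(π(x−x₀)/L) (x₀ the left endpoint), so the inequality holds for all u iff (1−α)(π/L)² ≥ α − c, i.e. α ≤ ((π/L)² + c)/((π/L)² + 1) = (1 + c(L/π)²)/(1 + (L/π)²). (Direct route, valid since c ≤ 0: Poincaré gives c∫u² ≥ c(L/π)²∫(u')², so a(u,u) ≥ (1 + c(L/π)²)∫(u')², while ||u||_{H^1}² ≤ (1 + (L/π)²)∫(u')²; dividing yields the same α.) With (π/L)² = π^2/4 and c = -2, the largest admissible constant is α = ((π/L)² + c)/((π/L)² + 1).
Simplifying, α = (-8 + π^2)/(4 + π^2).


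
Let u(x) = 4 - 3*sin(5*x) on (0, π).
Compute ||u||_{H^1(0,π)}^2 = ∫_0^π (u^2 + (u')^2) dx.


||u||_{H^1(0,π)}^2 = -48/5 + 133*π

u'(x) = -15*cos(5*x).
Expand u² and (u')² and integrate term by term on (0, π), using: for integers n ≥ 1, ∫_0^π sin²(nx) dx = ∫_0^π cos²(nx) dx = π/2; for n ≠ n', ∫_0^π sin(nx)sin(n'x) dx = ∫_0^π cos(nx)cos(n'x) dx = 0; and by product-to-sum, ∫_0^π sin(nx)cos(n'x) dx = ½∫_0^π [sin((n+n')x) + sin((n−n')x)] dx, which is 0 when n+n' is even and 2n/(n²−n'²) when n+n' is odd (it need not vanish on (0, π)). For the constant mode: ∫_0^π 1 dx = π, ∫_0^π cos(nx) dx = 0, ∫_0^π sin(nx) dx = (1−(−1)^n)/n.
  u² squared terms: (4)²·∫1 dx = 16·π = 16*π;  (-3)²·∫sin(5x)² dx = 9·π/2 = 9*π/2.
  u² cross terms: 2·(4)·(-3)·∫1·sin(5x) dx = -24·(2/5) = -48/5.
  So ∫_0^π u² dx = 16*π + 9*π/2 − 48/5 = -48/5 + 41*π/2.
  (u')² squared terms: (-15)²·∫cos(5x)² dx = 225·π/2 = 225*π/2.
  So ∫_0^π (u')² dx = 225*π/2.
||u||_{H^1}^2 = (-48/5 + 41*π/2) + (225*π/2) = -48/5 + 133*π.


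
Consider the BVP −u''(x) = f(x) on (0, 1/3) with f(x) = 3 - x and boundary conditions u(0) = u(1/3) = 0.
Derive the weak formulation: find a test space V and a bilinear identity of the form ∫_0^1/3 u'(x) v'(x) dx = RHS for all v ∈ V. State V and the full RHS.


V = H^1_0(0, 1/3) (so v(0) = v(1/3) = 0); weak form: ∫_0^1/3 u'v' dx = ∫_0^1/3 (3 - x) v dx for all v ∈ V.

Multiply both sides by a test function v and integrate from 0 to 1/3:
  ∫_0^1/3 −u''(x) v(x) dx = ∫_0^1/3 f(x) v(x) dx.
Integrate the LHS by parts once:
  ∫_0^1/3 −u'' v dx = −[u'(x) v(x)]_0^1/3 + ∫_0^1/3 u'(x) v'(x) dx.
Thus ∫_0^1/3 u'(x) v'(x) dx = ∫_0^1/3 f(x) v(x) dx + [u'(x) v(x)]_0^1/3.
Choose V so that boundary terms are either known or forced to vanish.
u is Dirichlet: u(0) = u(1/3) = 0. Let V = H^1_0(0, 1/3); then v(0) = v(1/3) = 0, and [u' v]_0^1/3 = 0.
Weak formulation: find u (satisfying any essential BC) such that ∫_0^1/3 u'(x) v'(x) dx = ∫_0^1/3 f v dx for all v ∈ V.
Substituting f(x) = 3 - x, the right-hand side is ∫_0^1/3 (3 - x) v dx.


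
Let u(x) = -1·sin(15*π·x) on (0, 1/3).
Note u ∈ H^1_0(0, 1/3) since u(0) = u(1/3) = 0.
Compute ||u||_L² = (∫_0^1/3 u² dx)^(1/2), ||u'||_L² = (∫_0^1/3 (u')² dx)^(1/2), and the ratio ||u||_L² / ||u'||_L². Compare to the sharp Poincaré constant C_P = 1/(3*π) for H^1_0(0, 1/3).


||u||_L² / ||u'||_L² = 1/(15*π) < C_P = 1/(3*π).

u(x) = -1·sin(15*π·x), so u'(x) = -15*π*cos(15*π*x).
Writing u(x) = A·sin(kπx/L) with A = -1 and k = 5, use ∫_0^L sin²(kπx/L) dx = L/2 and ∫_0^L cos²(kπx/L) dx = L/2.
u² = 1·sin²(15*π·x) and (u')² = 225*π^2·cos²(15*π·x), and each of sin², cos² integrates to L/2 = 1/6 over (0, 1/3).
∫_0^1/3 u² dx = 1/6, so ||u||_L² = sqrt(6)/6.
∫_0^1/3 (u')² dx = 75*π^2/2, so ||u'||_L² = 5*sqrt(6)*π/2.
Ratio ||u||_L² / ||u'||_L² = 1/(15*π).
Sharp Poincaré constant on H^1_0(0, 1/3) is C_P = L/π = 1/(3*π), achieved by sin(3*π·x).
This is the k = 5 harmonic; the ratio L/(kπ) is strictly less than C_P = L/π, consistent with the sharp inequality ||u||_L² ≤ C_P ||u'||_L².


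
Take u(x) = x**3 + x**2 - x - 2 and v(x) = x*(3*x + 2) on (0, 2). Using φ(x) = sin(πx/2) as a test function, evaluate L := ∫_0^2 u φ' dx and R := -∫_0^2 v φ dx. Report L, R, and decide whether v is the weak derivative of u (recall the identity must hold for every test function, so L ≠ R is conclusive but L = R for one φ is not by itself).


LHS = -28/π + 96/π^3, RHS = -32/π + 96/π^3. No, v is not the weak derivative of u.

u(x) = x**3 + x**2 - x - 2, classical derivative u'(x) = 3*x**2 + 2*x - 1.
φ(x) = sin(πx/2), so φ'(x) = π*cos(π*x/2)/2.
Note φ(0) = φ(2) = 0, so the boundary term u·φ vanishes.
LHS = ∫_0^2 u(x) φ'(x) dx = ∫_0^2 (π*x^3*cos(π*x/2)/2 + π*x^2*cos(π*x/2)/2 - π*x*cos(π*x/2)/2 - π*cos(π*x/2)) dx. Term by term:
  ∫_0^2 -π*cos(π*x/2) dx = 0;  ∫_0^2 π*x^2*cos(π*x/2)/2 dx = -8/π;  ∫_0^2 π*x^3*cos(π*x/2)/2 dx = -24/π + 96/π^3;
  ∫_0^2 -π*x*cos(π*x/2)/2 dx = 4/π.
Sum: 0 − 8/π + -24/π + 96/π^3 + 4/π = -28/π + 96/π^3.
So LHS = -28/π + 96/π^3.
∫_0^2 v(x) φ(x) dx = ∫_0^2 (3*x^2*sin(π*x/2) + 2*x*sin(π*x/2)) dx. Term by term:
  ∫_0^2 2*x*sin(π*x/2) dx = 8/π;  ∫_0^2 3*x^2*sin(π*x/2) dx = -96/π^3 + 24/π.
Sum: 8/π + -96/π^3 + 24/π = -96/π^3 + 32/π.
So RHS = -∫_0^2 v(x) φ(x) dx = -32/π + 96/π^3.
LHS − RHS = 4/π ≠ 0, so the identity fails.
(For a valid weak derivative the identity must hold for EVERY test function, in particular this one. The failure shows v is NOT the weak derivative of u.)
Correct weak derivative would be u'(x) = 3*x**2 + 2*x - 1.


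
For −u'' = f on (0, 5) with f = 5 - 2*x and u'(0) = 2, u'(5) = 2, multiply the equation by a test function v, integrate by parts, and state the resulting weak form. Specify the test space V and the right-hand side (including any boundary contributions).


V = H^1(0, 5) (v unrestricted at boundary; u is determined up to an additive constant); weak form: ∫_0^5 u'v' dx = ∫_0^5 (5 - 2*x) v dx + 2·v(5) − 2·v(0) for all v ∈ V.

Multiply both sides by a test function v and integrate from 0 to 5:
  ∫_0^5 −u''(x) v(x) dx = ∫_0^5 f(x) v(x) dx.
Integrate the LHS by parts once:
  ∫_0^5 −u'' v dx = −[u'(x) v(x)]_0^5 + ∫_0^5 u'(x) v'(x) dx.
Thus ∫_0^5 u'(x) v'(x) dx = ∫_0^5 f(x) v(x) dx + [u'(x) v(x)]_0^5.
Choose V so that boundary terms are either known or forced to vanish.
u has inhomogeneous Neumann u'(0) = 2, u'(5) = 2. [u' v]_0^5 = (2)·v(5) − (2)·v(0) = 2·v(5) − 2·v(0). Take V = H^1(0, 5); boundary term becomes part of RHS.
Weak formulation: find u (satisfying any essential BC) such that ∫_0^5 u'(x) v'(x) dx = ∫_0^5 f v dx + 2·v(5) − 2·v(0) for all v ∈ V (Neumann data are natural BCs: they enter the RHS as boundary terms).
Substituting f(x) = 5 - 2*x, the right-hand side is ∫_0^5 (5 - 2*x) v dx + 2·v(5) − 2·v(0).
Compatibility check (pure Neumann): taking v ≡ 1 ∈ V gives 0 = ∫_0^5 f dx + (2) − (2), i.e. ∫_0^5 f dx must equal u'(0) − u'(5) = 0. Indeed ∫_0^5 (5 - 2*x) dx = 0, so the data are compatible. The solution is then unique only up to an additive constant (fix it e.g. by requiring ∫_0^5 u dx = 0).


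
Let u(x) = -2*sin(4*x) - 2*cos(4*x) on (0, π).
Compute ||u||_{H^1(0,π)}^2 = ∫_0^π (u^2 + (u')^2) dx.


||u||_{H^1(0,π)}^2 = 68*π

u'(x) = 8*sin(4*x) - 8*cos(4*x).
Expand u² and (u')² and integrate term by term on (0, π), using: for integers n ≥ 1, ∫_0^π sin²(nx) dx = ∫_0^π cos²(nx) dx = π/2; for n ≠ n', ∫_0^π sin(nx)sin(n'x) dx = ∫_0^π cos(nx)cos(n'x) dx = 0; and by product-to-sum, ∫_0^π sin(nx)cos(n'x) dx = ½∫_0^π [sin((n+n')x) + sin((n−n')x)] dx, which is 0 when n+n' is even and 2n/(n²−n'²) when n+n' is odd (it need not vanish on (0, π)).
  u² squared terms: (-2)²·∫cos(4x)² dx = 4·π/2 = 2*π;  (-2)²·∫sin(4x)² dx = 4·π/2 = 2*π.
  u² cross terms: 2·(-2)·(-2)·∫cos(4x)·sin(4x) dx = 8·(0) = 0.
  So ∫_0^π u² dx = 2*π + 2*π + 0 = 4*π.
  (u')² squared terms: (-8)²·∫cos(4x)² dx = 64·π/2 = 32*π;  (8)²·∫sin(4x)² dx = 64·π/2 = 32*π.
  (u')² cross terms: 2·(-8)·(8)·∫cos(4x)·sin(4x) dx = -128·(0) = 0.
  So ∫_0^π (u')² dx = 32*π + 32*π + 0 = 64*π.
||u||_{H^1}^2 = (4*π) + (64*π) = 68*π.


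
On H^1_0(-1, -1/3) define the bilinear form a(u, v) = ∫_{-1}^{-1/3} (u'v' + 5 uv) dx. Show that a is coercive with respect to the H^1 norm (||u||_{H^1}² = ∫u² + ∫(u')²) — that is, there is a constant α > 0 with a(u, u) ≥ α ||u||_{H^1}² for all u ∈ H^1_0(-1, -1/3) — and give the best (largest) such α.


α = 1

Coercivity of a(·,·) on H^1_0(-1, -1/3) means a(u, u) ≥ α ||u||_{H^1}² for every u ∈ H^1_0.
The interval has length L = 2/3, and Poincaré/coercivity depend only on L. Here a(u, u) = ∫(u')² + (5)·∫u².
Here c = 5 ≥ 1, so a(u,u) = ∫(u')² + c∫u² ≥ ∫(u')² + ∫u² = ||u||_{H^1}², i.e. α = 1 works. No larger α is possible: a(u,u) ≥ α||u||_{H^1}² means (1−α)∫(u')² ≥ (α−c)∫u², and for the modes u_n = sin(nπ(x−x₀)/L) (x₀ the left endpoint) one has ∫u_n²/∫(u_n')² = (L/(nπ))² → 0, so a(u_n,u_n)/||u_n||_{H^1}² → 1. Hence the optimal constant is α = 1.
Therefore α = 1.
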